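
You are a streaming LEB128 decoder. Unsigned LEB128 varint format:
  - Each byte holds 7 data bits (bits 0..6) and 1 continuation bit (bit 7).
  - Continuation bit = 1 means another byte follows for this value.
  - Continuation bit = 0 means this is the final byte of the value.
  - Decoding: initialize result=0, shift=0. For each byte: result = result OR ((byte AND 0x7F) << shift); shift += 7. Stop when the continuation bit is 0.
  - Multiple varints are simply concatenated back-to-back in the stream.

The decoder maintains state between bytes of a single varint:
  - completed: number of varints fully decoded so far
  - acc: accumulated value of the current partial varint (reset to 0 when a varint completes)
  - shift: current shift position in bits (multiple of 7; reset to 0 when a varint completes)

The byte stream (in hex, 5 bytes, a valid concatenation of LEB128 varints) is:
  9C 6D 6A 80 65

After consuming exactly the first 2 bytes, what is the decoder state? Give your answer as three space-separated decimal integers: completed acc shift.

byte[0]=0x9C cont=1 payload=0x1C: acc |= 28<<0 -> completed=0 acc=28 shift=7
byte[1]=0x6D cont=0 payload=0x6D: varint #1 complete (value=13980); reset -> completed=1 acc=0 shift=0

Answer: 1 0 0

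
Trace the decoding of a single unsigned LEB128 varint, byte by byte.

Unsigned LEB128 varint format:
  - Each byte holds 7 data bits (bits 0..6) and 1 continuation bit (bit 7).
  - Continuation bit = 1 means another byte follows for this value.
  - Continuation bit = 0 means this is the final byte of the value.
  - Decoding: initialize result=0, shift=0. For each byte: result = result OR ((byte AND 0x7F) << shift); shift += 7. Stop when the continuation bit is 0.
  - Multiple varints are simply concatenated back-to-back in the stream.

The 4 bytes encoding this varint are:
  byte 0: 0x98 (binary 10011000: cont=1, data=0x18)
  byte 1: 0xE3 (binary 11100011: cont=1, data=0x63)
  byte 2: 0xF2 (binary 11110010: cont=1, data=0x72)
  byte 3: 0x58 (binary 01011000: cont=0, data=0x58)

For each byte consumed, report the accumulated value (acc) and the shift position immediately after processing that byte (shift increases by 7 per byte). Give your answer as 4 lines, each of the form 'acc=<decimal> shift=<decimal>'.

Answer: acc=24 shift=7
acc=12696 shift=14
acc=1880472 shift=21
acc=186429848 shift=28

Derivation:
byte 0=0x98: payload=0x18=24, contrib = 24<<0 = 24; acc -> 24, shift -> 7
byte 1=0xE3: payload=0x63=99, contrib = 99<<7 = 12672; acc -> 12696, shift -> 14
byte 2=0xF2: payload=0x72=114, contrib = 114<<14 = 1867776; acc -> 1880472, shift -> 21
byte 3=0x58: payload=0x58=88, contrib = 88<<21 = 184549376; acc -> 186429848, shift -> 28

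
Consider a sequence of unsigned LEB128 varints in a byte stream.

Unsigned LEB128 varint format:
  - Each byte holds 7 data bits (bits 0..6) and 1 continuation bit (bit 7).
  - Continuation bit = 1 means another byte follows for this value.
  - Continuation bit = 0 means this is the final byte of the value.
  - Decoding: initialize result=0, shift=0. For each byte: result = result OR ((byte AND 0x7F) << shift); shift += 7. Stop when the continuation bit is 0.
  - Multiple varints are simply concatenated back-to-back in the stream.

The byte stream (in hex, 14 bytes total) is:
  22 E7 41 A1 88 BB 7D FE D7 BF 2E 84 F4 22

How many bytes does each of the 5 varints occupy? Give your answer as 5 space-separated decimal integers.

Answer: 1 2 4 4 3

Derivation:
  byte[0]=0x22 cont=0 payload=0x22=34: acc |= 34<<0 -> acc=34 shift=7 [end]
Varint 1: bytes[0:1] = 22 -> value 34 (1 byte(s))
  byte[1]=0xE7 cont=1 payload=0x67=103: acc |= 103<<0 -> acc=103 shift=7
  byte[2]=0x41 cont=0 payload=0x41=65: acc |= 65<<7 -> acc=8423 shift=14 [end]
Varint 2: bytes[1:3] = E7 41 -> value 8423 (2 byte(s))
  byte[3]=0xA1 cont=1 payload=0x21=33: acc |= 33<<0 -> acc=33 shift=7
  byte[4]=0x88 cont=1 payload=0x08=8: acc |= 8<<7 -> acc=1057 shift=14
  byte[5]=0xBB cont=1 payload=0x3B=59: acc |= 59<<14 -> acc=967713 shift=21
  byte[6]=0x7D cont=0 payload=0x7D=125: acc |= 125<<21 -> acc=263111713 shift=28 [end]
Varint 3: bytes[3:7] = A1 88 BB 7D -> value 263111713 (4 byte(s))
  byte[7]=0xFE cont=1 payload=0x7E=126: acc |= 126<<0 -> acc=126 shift=7
  byte[8]=0xD7 cont=1 payload=0x57=87: acc |= 87<<7 -> acc=11262 shift=14
  byte[9]=0xBF cont=1 payload=0x3F=63: acc |= 63<<14 -> acc=1043454 shift=21
  byte[10]=0x2E cont=0 payload=0x2E=46: acc |= 46<<21 -> acc=97512446 shift=28 [end]
Varint 4: bytes[7:11] = FE D7 BF 2E -> value 97512446 (4 byte(s))
  byte[11]=0x84 cont=1 payload=0x04=4: acc |= 4<<0 -> acc=4 shift=7
  byte[12]=0xF4 cont=1 payload=0x74=116: acc |= 116<<7 -> acc=14852 shift=14
  byte[13]=0x22 cont=0 payload=0x22=34: acc |= 34<<14 -> acc=571908 shift=21 [end]
Varint 5: bytes[11:14] = 84 F4 22 -> value 571908 (3 byte(s))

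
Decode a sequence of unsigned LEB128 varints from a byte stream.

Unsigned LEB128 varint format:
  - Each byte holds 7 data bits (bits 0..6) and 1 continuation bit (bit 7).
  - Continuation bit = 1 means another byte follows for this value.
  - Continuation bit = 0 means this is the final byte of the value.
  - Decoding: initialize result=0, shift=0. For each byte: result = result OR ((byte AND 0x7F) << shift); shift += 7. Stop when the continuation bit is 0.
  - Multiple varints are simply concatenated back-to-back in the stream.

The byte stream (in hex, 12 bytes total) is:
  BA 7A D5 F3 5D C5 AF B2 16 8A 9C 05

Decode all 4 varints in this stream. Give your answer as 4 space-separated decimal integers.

  byte[0]=0xBA cont=1 payload=0x3A=58: acc |= 58<<0 -> acc=58 shift=7
  byte[1]=0x7A cont=0 payload=0x7A=122: acc |= 122<<7 -> acc=15674 shift=14 [end]
Varint 1: bytes[0:2] = BA 7A -> value 15674 (2 byte(s))
  byte[2]=0xD5 cont=1 payload=0x55=85: acc |= 85<<0 -> acc=85 shift=7
  byte[3]=0xF3 cont=1 payload=0x73=115: acc |= 115<<7 -> acc=14805 shift=14
  byte[4]=0x5D cont=0 payload=0x5D=93: acc |= 93<<14 -> acc=1538517 shift=21 [end]
Varint 2: bytes[2:5] = D5 F3 5D -> value 1538517 (3 byte(s))
  byte[5]=0xC5 cont=1 payload=0x45=69: acc |= 69<<0 -> acc=69 shift=7
  byte[6]=0xAF cont=1 payload=0x2F=47: acc |= 47<<7 -> acc=6085 shift=14
  byte[7]=0xB2 cont=1 payload=0x32=50: acc |= 50<<14 -> acc=825285 shift=21
  byte[8]=0x16 cont=0 payload=0x16=22: acc |= 22<<21 -> acc=46962629 shift=28 [end]
Varint 3: bytes[5:9] = C5 AF B2 16 -> value 46962629 (4 byte(s))
  byte[9]=0x8A cont=1 payload=0x0A=10: acc |= 10<<0 -> acc=10 shift=7
  byte[10]=0x9C cont=1 payload=0x1C=28: acc |= 28<<7 -> acc=3594 shift=14
  byte[11]=0x05 cont=0 payload=0x05=5: acc |= 5<<14 -> acc=85514 shift=21 [end]
Varint 4: bytes[9:12] = 8A 9C 05 -> value 85514 (3 byte(s))

Answer: 15674 1538517 46962629 85514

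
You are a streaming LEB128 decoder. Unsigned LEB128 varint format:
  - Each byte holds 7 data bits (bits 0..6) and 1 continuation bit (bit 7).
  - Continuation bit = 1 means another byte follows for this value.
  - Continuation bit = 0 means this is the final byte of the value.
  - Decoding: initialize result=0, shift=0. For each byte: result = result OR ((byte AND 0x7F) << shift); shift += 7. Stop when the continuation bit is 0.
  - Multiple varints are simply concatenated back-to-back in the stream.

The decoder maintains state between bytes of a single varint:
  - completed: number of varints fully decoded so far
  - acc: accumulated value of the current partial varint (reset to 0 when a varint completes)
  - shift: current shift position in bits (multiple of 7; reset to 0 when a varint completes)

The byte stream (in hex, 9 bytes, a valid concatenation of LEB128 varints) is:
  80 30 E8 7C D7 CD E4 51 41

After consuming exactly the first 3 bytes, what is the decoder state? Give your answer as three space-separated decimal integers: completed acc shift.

Answer: 1 104 7

Derivation:
byte[0]=0x80 cont=1 payload=0x00: acc |= 0<<0 -> completed=0 acc=0 shift=7
byte[1]=0x30 cont=0 payload=0x30: varint #1 complete (value=6144); reset -> completed=1 acc=0 shift=0
byte[2]=0xE8 cont=1 payload=0x68: acc |= 104<<0 -> completed=1 acc=104 shift=7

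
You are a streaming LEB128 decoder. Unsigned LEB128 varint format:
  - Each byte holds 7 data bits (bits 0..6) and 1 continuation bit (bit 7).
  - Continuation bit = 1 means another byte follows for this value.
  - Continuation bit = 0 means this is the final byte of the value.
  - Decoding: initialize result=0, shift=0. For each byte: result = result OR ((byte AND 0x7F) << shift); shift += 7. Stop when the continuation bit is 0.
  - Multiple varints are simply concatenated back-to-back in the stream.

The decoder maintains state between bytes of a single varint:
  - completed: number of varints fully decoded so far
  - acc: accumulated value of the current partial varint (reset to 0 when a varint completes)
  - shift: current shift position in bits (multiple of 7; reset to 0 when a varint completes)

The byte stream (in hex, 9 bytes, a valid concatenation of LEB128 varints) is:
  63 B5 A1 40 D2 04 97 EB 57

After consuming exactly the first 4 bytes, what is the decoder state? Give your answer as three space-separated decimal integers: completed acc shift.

Answer: 2 0 0

Derivation:
byte[0]=0x63 cont=0 payload=0x63: varint #1 complete (value=99); reset -> completed=1 acc=0 shift=0
byte[1]=0xB5 cont=1 payload=0x35: acc |= 53<<0 -> completed=1 acc=53 shift=7
byte[2]=0xA1 cont=1 payload=0x21: acc |= 33<<7 -> completed=1 acc=4277 shift=14
byte[3]=0x40 cont=0 payload=0x40: varint #2 complete (value=1052853); reset -> completed=2 acc=0 shift=0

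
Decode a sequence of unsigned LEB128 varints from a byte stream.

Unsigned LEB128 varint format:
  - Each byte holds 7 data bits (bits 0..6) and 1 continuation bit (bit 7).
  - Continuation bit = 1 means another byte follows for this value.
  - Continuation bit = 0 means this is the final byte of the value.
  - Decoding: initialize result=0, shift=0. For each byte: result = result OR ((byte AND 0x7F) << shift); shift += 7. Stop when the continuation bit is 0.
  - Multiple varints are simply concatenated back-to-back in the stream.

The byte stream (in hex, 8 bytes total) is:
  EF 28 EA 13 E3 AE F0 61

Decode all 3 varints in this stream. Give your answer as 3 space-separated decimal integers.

  byte[0]=0xEF cont=1 payload=0x6F=111: acc |= 111<<0 -> acc=111 shift=7
  byte[1]=0x28 cont=0 payload=0x28=40: acc |= 40<<7 -> acc=5231 shift=14 [end]
Varint 1: bytes[0:2] = EF 28 -> value 5231 (2 byte(s))
  byte[2]=0xEA cont=1 payload=0x6A=106: acc |= 106<<0 -> acc=106 shift=7
  byte[3]=0x13 cont=0 payload=0x13=19: acc |= 19<<7 -> acc=2538 shift=14 [end]
Varint 2: bytes[2:4] = EA 13 -> value 2538 (2 byte(s))
  byte[4]=0xE3 cont=1 payload=0x63=99: acc |= 99<<0 -> acc=99 shift=7
  byte[5]=0xAE cont=1 payload=0x2E=46: acc |= 46<<7 -> acc=5987 shift=14
  byte[6]=0xF0 cont=1 payload=0x70=112: acc |= 112<<14 -> acc=1840995 shift=21
  byte[7]=0x61 cont=0 payload=0x61=97: acc |= 97<<21 -> acc=205264739 shift=28 [end]
Varint 3: bytes[4:8] = E3 AE F0 61 -> value 205264739 (4 byte(s))

Answer: 5231 2538 205264739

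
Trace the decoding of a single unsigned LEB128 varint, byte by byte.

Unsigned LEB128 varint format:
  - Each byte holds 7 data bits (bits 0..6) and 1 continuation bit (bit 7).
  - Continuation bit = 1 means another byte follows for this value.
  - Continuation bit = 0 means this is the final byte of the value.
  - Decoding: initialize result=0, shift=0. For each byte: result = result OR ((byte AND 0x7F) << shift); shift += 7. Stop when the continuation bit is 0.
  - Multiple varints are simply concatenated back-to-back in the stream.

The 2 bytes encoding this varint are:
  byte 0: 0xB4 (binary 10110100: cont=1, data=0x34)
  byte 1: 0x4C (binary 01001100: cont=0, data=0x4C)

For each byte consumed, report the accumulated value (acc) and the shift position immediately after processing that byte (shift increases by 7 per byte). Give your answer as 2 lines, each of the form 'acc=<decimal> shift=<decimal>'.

Answer: acc=52 shift=7
acc=9780 shift=14

Derivation:
byte 0=0xB4: payload=0x34=52, contrib = 52<<0 = 52; acc -> 52, shift -> 7
byte 1=0x4C: payload=0x4C=76, contrib = 76<<7 = 9728; acc -> 9780, shift -> 14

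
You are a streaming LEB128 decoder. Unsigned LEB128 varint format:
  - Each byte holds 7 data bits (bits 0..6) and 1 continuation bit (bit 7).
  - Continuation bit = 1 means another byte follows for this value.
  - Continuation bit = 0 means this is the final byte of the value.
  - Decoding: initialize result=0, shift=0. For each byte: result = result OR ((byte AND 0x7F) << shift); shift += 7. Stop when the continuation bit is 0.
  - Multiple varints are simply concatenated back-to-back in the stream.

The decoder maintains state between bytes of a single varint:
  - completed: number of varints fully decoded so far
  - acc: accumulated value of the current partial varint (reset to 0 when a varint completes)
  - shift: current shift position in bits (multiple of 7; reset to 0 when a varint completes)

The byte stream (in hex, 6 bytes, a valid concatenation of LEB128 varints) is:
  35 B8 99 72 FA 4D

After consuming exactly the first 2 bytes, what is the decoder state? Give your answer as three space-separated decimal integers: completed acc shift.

Answer: 1 56 7

Derivation:
byte[0]=0x35 cont=0 payload=0x35: varint #1 complete (value=53); reset -> completed=1 acc=0 shift=0
byte[1]=0xB8 cont=1 payload=0x38: acc |= 56<<0 -> completed=1 acc=56 shift=7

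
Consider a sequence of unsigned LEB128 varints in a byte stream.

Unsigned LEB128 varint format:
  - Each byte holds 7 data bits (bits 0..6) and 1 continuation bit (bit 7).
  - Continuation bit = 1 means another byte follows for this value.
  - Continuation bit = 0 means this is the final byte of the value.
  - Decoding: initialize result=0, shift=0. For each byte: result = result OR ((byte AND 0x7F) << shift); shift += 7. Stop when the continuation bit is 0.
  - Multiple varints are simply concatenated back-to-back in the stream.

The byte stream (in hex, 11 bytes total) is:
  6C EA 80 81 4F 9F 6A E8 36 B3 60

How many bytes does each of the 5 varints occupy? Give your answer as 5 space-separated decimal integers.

  byte[0]=0x6C cont=0 payload=0x6C=108: acc |= 108<<0 -> acc=108 shift=7 [end]
Varint 1: bytes[0:1] = 6C -> value 108 (1 byte(s))
  byte[1]=0xEA cont=1 payload=0x6A=106: acc |= 106<<0 -> acc=106 shift=7
  byte[2]=0x80 cont=1 payload=0x00=0: acc |= 0<<7 -> acc=106 shift=14
  byte[3]=0x81 cont=1 payload=0x01=1: acc |= 1<<14 -> acc=16490 shift=21
  byte[4]=0x4F cont=0 payload=0x4F=79: acc |= 79<<21 -> acc=165691498 shift=28 [end]
Varint 2: bytes[1:5] = EA 80 81 4F -> value 165691498 (4 byte(s))
  byte[5]=0x9F cont=1 payload=0x1F=31: acc |= 31<<0 -> acc=31 shift=7
  byte[6]=0x6A cont=0 payload=0x6A=106: acc |= 106<<7 -> acc=13599 shift=14 [end]
Varint 3: bytes[5:7] = 9F 6A -> value 13599 (2 byte(s))
  byte[7]=0xE8 cont=1 payload=0x68=104: acc |= 104<<0 -> acc=104 shift=7
  byte[8]=0x36 cont=0 payload=0x36=54: acc |= 54<<7 -> acc=7016 shift=14 [end]
Varint 4: bytes[7:9] = E8 36 -> value 7016 (2 byte(s))
  byte[9]=0xB3 cont=1 payload=0x33=51: acc |= 51<<0 -> acc=51 shift=7
  byte[10]=0x60 cont=0 payload=0x60=96: acc |= 96<<7 -> acc=12339 shift=14 [end]
Varint 5: bytes[9:11] = B3 60 -> value 12339 (2 byte(s))

Answer: 1 4 2 2 2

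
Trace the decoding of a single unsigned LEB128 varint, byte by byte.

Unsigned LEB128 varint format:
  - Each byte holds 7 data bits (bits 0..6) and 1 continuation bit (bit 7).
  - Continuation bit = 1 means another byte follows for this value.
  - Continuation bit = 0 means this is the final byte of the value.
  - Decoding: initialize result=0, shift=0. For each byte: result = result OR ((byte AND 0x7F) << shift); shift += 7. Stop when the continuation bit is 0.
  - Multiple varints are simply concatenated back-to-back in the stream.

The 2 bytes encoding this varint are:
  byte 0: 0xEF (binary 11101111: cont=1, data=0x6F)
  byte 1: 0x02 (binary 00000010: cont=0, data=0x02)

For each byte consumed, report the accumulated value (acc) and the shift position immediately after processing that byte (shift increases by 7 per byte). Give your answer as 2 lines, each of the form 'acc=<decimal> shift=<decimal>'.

byte 0=0xEF: payload=0x6F=111, contrib = 111<<0 = 111; acc -> 111, shift -> 7
byte 1=0x02: payload=0x02=2, contrib = 2<<7 = 256; acc -> 367, shift -> 14

Answer: acc=111 shift=7
acc=367 shift=14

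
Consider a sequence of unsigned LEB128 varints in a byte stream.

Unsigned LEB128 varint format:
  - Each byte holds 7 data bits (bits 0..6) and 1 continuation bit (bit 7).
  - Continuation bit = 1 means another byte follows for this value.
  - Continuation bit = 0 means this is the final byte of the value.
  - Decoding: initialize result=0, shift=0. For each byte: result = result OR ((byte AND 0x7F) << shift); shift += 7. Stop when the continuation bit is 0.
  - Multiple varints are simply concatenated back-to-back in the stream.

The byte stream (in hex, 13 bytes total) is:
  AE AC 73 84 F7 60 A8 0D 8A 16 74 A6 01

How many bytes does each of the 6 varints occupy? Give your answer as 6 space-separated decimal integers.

  byte[0]=0xAE cont=1 payload=0x2E=46: acc |= 46<<0 -> acc=46 shift=7
  byte[1]=0xAC cont=1 payload=0x2C=44: acc |= 44<<7 -> acc=5678 shift=14
  byte[2]=0x73 cont=0 payload=0x73=115: acc |= 115<<14 -> acc=1889838 shift=21 [end]
Varint 1: bytes[0:3] = AE AC 73 -> value 1889838 (3 byte(s))
  byte[3]=0x84 cont=1 payload=0x04=4: acc |= 4<<0 -> acc=4 shift=7
  byte[4]=0xF7 cont=1 payload=0x77=119: acc |= 119<<7 -> acc=15236 shift=14
  byte[5]=0x60 cont=0 payload=0x60=96: acc |= 96<<14 -> acc=1588100 shift=21 [end]
Varint 2: bytes[3:6] = 84 F7 60 -> value 1588100 (3 byte(s))
  byte[6]=0xA8 cont=1 payload=0x28=40: acc |= 40<<0 -> acc=40 shift=7
  byte[7]=0x0D cont=0 payload=0x0D=13: acc |= 13<<7 -> acc=1704 shift=14 [end]
Varint 3: bytes[6:8] = A8 0D -> value 1704 (2 byte(s))
  byte[8]=0x8A cont=1 payload=0x0A=10: acc |= 10<<0 -> acc=10 shift=7
  byte[9]=0x16 cont=0 payload=0x16=22: acc |= 22<<7 -> acc=2826 shift=14 [end]
Varint 4: bytes[8:10] = 8A 16 -> value 2826 (2 byte(s))
  byte[10]=0x74 cont=0 payload=0x74=116: acc |= 116<<0 -> acc=116 shift=7 [end]
Varint 5: bytes[10:11] = 74 -> value 116 (1 byte(s))
  byte[11]=0xA6 cont=1 payload=0x26=38: acc |= 38<<0 -> acc=38 shift=7
  byte[12]=0x01 cont=0 payload=0x01=1: acc |= 1<<7 -> acc=166 shift=14 [end]
Varint 6: bytes[11:13] = A6 01 -> value 166 (2 byte(s))

Answer: 3 3 2 2 1 2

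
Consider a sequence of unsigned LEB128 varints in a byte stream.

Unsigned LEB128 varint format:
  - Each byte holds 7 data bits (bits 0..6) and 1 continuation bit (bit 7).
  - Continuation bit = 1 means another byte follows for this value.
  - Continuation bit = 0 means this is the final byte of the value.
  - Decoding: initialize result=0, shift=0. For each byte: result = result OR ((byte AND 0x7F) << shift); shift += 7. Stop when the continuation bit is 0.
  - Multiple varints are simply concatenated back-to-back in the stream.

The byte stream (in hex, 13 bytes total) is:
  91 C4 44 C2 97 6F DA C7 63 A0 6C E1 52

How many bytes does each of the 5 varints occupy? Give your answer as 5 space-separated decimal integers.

Answer: 3 3 3 2 2

Derivation:
  byte[0]=0x91 cont=1 payload=0x11=17: acc |= 17<<0 -> acc=17 shift=7
  byte[1]=0xC4 cont=1 payload=0x44=68: acc |= 68<<7 -> acc=8721 shift=14
  byte[2]=0x44 cont=0 payload=0x44=68: acc |= 68<<14 -> acc=1122833 shift=21 [end]
Varint 1: bytes[0:3] = 91 C4 44 -> value 1122833 (3 byte(s))
  byte[3]=0xC2 cont=1 payload=0x42=66: acc |= 66<<0 -> acc=66 shift=7
  byte[4]=0x97 cont=1 payload=0x17=23: acc |= 23<<7 -> acc=3010 shift=14
  byte[5]=0x6F cont=0 payload=0x6F=111: acc |= 111<<14 -> acc=1821634 shift=21 [end]
Varint 2: bytes[3:6] = C2 97 6F -> value 1821634 (3 byte(s))
  byte[6]=0xDA cont=1 payload=0x5A=90: acc |= 90<<0 -> acc=90 shift=7
  byte[7]=0xC7 cont=1 payload=0x47=71: acc |= 71<<7 -> acc=9178 shift=14
  byte[8]=0x63 cont=0 payload=0x63=99: acc |= 99<<14 -> acc=1631194 shift=21 [end]
Varint 3: bytes[6:9] = DA C7 63 -> value 1631194 (3 byte(s))
  byte[9]=0xA0 cont=1 payload=0x20=32: acc |= 32<<0 -> acc=32 shift=7
  byte[10]=0x6C cont=0 payload=0x6C=108: acc |= 108<<7 -> acc=13856 shift=14 [end]
Varint 4: bytes[9:11] = A0 6C -> value 13856 (2 byte(s))
  byte[11]=0xE1 cont=1 payload=0x61=97: acc |= 97<<0 -> acc=97 shift=7
  byte[12]=0x52 cont=0 payload=0x52=82: acc |= 82<<7 -> acc=10593 shift=14 [end]
Varint 5: bytes[11:13] = E1 52 -> value 10593 (2 byte(s))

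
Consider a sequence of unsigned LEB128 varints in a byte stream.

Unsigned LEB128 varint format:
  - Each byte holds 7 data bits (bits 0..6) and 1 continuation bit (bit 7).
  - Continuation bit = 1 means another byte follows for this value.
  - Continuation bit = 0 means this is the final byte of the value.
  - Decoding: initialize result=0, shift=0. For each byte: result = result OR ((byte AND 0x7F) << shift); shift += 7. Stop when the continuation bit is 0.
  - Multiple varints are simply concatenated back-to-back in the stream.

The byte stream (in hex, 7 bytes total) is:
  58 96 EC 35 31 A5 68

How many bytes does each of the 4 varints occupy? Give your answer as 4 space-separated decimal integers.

Answer: 1 3 1 2

Derivation:
  byte[0]=0x58 cont=0 payload=0x58=88: acc |= 88<<0 -> acc=88 shift=7 [end]
Varint 1: bytes[0:1] = 58 -> value 88 (1 byte(s))
  byte[1]=0x96 cont=1 payload=0x16=22: acc |= 22<<0 -> acc=22 shift=7
  byte[2]=0xEC cont=1 payload=0x6C=108: acc |= 108<<7 -> acc=13846 shift=14
  byte[3]=0x35 cont=0 payload=0x35=53: acc |= 53<<14 -> acc=882198 shift=21 [end]
Varint 2: bytes[1:4] = 96 EC 35 -> value 882198 (3 byte(s))
  byte[4]=0x31 cont=0 payload=0x31=49: acc |= 49<<0 -> acc=49 shift=7 [end]
Varint 3: bytes[4:5] = 31 -> value 49 (1 byte(s))
  byte[5]=0xA5 cont=1 payload=0x25=37: acc |= 37<<0 -> acc=37 shift=7
  byte[6]=0x68 cont=0 payload=0x68=104: acc |= 104<<7 -> acc=13349 shift=14 [end]
Varint 4: bytes[5:7] = A5 68 -> value 13349 (2 byte(s))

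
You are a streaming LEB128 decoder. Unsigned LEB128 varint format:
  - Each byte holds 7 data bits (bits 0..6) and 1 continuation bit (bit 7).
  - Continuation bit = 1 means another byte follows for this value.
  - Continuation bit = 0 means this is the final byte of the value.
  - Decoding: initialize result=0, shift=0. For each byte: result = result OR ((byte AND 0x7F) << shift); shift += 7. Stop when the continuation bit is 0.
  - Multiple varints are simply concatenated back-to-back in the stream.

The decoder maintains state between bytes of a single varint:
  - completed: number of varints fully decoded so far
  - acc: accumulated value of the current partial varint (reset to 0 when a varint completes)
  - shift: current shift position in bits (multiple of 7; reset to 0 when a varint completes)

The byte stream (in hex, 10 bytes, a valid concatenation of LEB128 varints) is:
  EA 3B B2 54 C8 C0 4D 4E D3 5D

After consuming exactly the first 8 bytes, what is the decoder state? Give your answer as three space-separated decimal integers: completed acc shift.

Answer: 4 0 0

Derivation:
byte[0]=0xEA cont=1 payload=0x6A: acc |= 106<<0 -> completed=0 acc=106 shift=7
byte[1]=0x3B cont=0 payload=0x3B: varint #1 complete (value=7658); reset -> completed=1 acc=0 shift=0
byte[2]=0xB2 cont=1 payload=0x32: acc |= 50<<0 -> completed=1 acc=50 shift=7
byte[3]=0x54 cont=0 payload=0x54: varint #2 complete (value=10802); reset -> completed=2 acc=0 shift=0
byte[4]=0xC8 cont=1 payload=0x48: acc |= 72<<0 -> completed=2 acc=72 shift=7
byte[5]=0xC0 cont=1 payload=0x40: acc |= 64<<7 -> completed=2 acc=8264 shift=14
byte[6]=0x4D cont=0 payload=0x4D: varint #3 complete (value=1269832); reset -> completed=3 acc=0 shift=0
byte[7]=0x4E cont=0 payload=0x4E: varint #4 complete (value=78); reset -> completed=4 acc=0 shift=0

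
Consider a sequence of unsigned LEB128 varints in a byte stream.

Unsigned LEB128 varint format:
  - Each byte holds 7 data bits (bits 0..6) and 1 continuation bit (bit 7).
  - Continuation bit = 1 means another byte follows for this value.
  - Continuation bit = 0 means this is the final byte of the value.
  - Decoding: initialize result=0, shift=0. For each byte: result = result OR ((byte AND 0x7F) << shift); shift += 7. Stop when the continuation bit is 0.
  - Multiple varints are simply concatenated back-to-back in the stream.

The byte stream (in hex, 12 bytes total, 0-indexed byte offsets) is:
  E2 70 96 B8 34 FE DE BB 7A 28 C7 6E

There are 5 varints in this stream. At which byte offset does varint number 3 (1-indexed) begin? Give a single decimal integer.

Answer: 5

Derivation:
  byte[0]=0xE2 cont=1 payload=0x62=98: acc |= 98<<0 -> acc=98 shift=7
  byte[1]=0x70 cont=0 payload=0x70=112: acc |= 112<<7 -> acc=14434 shift=14 [end]
Varint 1: bytes[0:2] = E2 70 -> value 14434 (2 byte(s))
  byte[2]=0x96 cont=1 payload=0x16=22: acc |= 22<<0 -> acc=22 shift=7
  byte[3]=0xB8 cont=1 payload=0x38=56: acc |= 56<<7 -> acc=7190 shift=14
  byte[4]=0x34 cont=0 payload=0x34=52: acc |= 52<<14 -> acc=859158 shift=21 [end]
Varint 2: bytes[2:5] = 96 B8 34 -> value 859158 (3 byte(s))
  byte[5]=0xFE cont=1 payload=0x7E=126: acc |= 126<<0 -> acc=126 shift=7
  byte[6]=0xDE cont=1 payload=0x5E=94: acc |= 94<<7 -> acc=12158 shift=14
  byte[7]=0xBB cont=1 payload=0x3B=59: acc |= 59<<14 -> acc=978814 shift=21
  byte[8]=0x7A cont=0 payload=0x7A=122: acc |= 122<<21 -> acc=256831358 shift=28 [end]
Varint 3: bytes[5:9] = FE DE BB 7A -> value 256831358 (4 byte(s))
  byte[9]=0x28 cont=0 payload=0x28=40: acc |= 40<<0 -> acc=40 shift=7 [end]
Varint 4: bytes[9:10] = 28 -> value 40 (1 byte(s))
  byte[10]=0xC7 cont=1 payload=0x47=71: acc |= 71<<0 -> acc=71 shift=7
  byte[11]=0x6E cont=0 payload=0x6E=110: acc |= 110<<7 -> acc=14151 shift=14 [end]
Varint 5: bytes[10:12] = C7 6E -> value 14151 (2 byte(s))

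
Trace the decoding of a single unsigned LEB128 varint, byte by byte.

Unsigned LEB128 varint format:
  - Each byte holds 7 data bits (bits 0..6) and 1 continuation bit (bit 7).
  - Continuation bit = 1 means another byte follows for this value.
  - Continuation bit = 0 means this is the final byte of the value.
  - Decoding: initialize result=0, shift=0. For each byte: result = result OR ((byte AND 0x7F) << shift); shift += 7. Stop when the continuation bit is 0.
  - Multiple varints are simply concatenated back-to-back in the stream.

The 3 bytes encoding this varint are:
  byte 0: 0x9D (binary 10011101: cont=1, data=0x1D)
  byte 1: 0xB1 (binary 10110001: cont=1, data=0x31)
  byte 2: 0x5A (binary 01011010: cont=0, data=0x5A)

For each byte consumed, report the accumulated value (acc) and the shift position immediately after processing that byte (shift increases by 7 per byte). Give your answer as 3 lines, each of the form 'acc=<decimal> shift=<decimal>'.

byte 0=0x9D: payload=0x1D=29, contrib = 29<<0 = 29; acc -> 29, shift -> 7
byte 1=0xB1: payload=0x31=49, contrib = 49<<7 = 6272; acc -> 6301, shift -> 14
byte 2=0x5A: payload=0x5A=90, contrib = 90<<14 = 1474560; acc -> 1480861, shift -> 21

Answer: acc=29 shift=7
acc=6301 shift=14
acc=1480861 shift=21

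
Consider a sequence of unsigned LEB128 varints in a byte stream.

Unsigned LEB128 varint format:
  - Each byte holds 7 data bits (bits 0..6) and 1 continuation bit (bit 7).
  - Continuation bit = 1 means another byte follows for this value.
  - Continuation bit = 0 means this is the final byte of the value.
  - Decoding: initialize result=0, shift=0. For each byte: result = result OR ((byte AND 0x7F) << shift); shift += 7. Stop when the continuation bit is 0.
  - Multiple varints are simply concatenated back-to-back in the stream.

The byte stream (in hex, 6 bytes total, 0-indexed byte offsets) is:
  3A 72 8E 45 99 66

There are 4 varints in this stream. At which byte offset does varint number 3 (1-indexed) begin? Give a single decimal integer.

  byte[0]=0x3A cont=0 payload=0x3A=58: acc |= 58<<0 -> acc=58 shift=7 [end]
Varint 1: bytes[0:1] = 3A -> value 58 (1 byte(s))
  byte[1]=0x72 cont=0 payload=0x72=114: acc |= 114<<0 -> acc=114 shift=7 [end]
Varint 2: bytes[1:2] = 72 -> value 114 (1 byte(s))
  byte[2]=0x8E cont=1 payload=0x0E=14: acc |= 14<<0 -> acc=14 shift=7
  byte[3]=0x45 cont=0 payload=0x45=69: acc |= 69<<7 -> acc=8846 shift=14 [end]
Varint 3: bytes[2:4] = 8E 45 -> value 8846 (2 byte(s))
  byte[4]=0x99 cont=1 payload=0x19=25: acc |= 25<<0 -> acc=25 shift=7
  byte[5]=0x66 cont=0 payload=0x66=102: acc |= 102<<7 -> acc=13081 shift=14 [end]
Varint 4: bytes[4:6] = 99 66 -> value 13081 (2 byte(s))

Answer: 2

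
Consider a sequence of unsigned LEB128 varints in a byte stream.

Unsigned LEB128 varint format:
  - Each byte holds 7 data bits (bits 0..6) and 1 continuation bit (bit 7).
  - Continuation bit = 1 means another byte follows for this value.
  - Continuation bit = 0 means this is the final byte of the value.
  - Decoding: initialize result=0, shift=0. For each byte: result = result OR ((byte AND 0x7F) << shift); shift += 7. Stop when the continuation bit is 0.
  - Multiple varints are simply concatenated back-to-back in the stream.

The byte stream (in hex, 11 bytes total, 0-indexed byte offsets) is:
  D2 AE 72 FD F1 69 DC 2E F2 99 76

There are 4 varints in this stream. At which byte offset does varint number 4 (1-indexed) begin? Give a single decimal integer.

Answer: 8

Derivation:
  byte[0]=0xD2 cont=1 payload=0x52=82: acc |= 82<<0 -> acc=82 shift=7
  byte[1]=0xAE cont=1 payload=0x2E=46: acc |= 46<<7 -> acc=5970 shift=14
  byte[2]=0x72 cont=0 payload=0x72=114: acc |= 114<<14 -> acc=1873746 shift=21 [end]
Varint 1: bytes[0:3] = D2 AE 72 -> value 1873746 (3 byte(s))
  byte[3]=0xFD cont=1 payload=0x7D=125: acc |= 125<<0 -> acc=125 shift=7
  byte[4]=0xF1 cont=1 payload=0x71=113: acc |= 113<<7 -> acc=14589 shift=14
  byte[5]=0x69 cont=0 payload=0x69=105: acc |= 105<<14 -> acc=1734909 shift=21 [end]
Varint 2: bytes[3:6] = FD F1 69 -> value 1734909 (3 byte(s))
  byte[6]=0xDC cont=1 payload=0x5C=92: acc |= 92<<0 -> acc=92 shift=7
  byte[7]=0x2E cont=0 payload=0x2E=46: acc |= 46<<7 -> acc=5980 shift=14 [end]
Varint 3: bytes[6:8] = DC 2E -> value 5980 (2 byte(s))
  byte[8]=0xF2 cont=1 payload=0x72=114: acc |= 114<<0 -> acc=114 shift=7
  byte[9]=0x99 cont=1 payload=0x19=25: acc |= 25<<7 -> acc=3314 shift=14
  byte[10]=0x76 cont=0 payload=0x76=118: acc |= 118<<14 -> acc=1936626 shift=21 [end]
Varint 4: bytes[8:11] = F2 99 76 -> value 1936626 (3 byte(s))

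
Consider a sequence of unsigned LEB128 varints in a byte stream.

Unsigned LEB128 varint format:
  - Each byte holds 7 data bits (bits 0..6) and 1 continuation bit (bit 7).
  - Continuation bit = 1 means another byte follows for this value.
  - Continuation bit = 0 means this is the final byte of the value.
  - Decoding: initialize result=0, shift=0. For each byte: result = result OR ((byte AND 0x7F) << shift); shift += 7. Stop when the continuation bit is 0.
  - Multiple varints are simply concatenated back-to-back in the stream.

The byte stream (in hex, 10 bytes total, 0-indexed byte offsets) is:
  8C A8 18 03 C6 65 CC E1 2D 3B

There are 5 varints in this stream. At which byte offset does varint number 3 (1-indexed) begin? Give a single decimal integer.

  byte[0]=0x8C cont=1 payload=0x0C=12: acc |= 12<<0 -> acc=12 shift=7
  byte[1]=0xA8 cont=1 payload=0x28=40: acc |= 40<<7 -> acc=5132 shift=14
  byte[2]=0x18 cont=0 payload=0x18=24: acc |= 24<<14 -> acc=398348 shift=21 [end]
Varint 1: bytes[0:3] = 8C A8 18 -> value 398348 (3 byte(s))
  byte[3]=0x03 cont=0 payload=0x03=3: acc |= 3<<0 -> acc=3 shift=7 [end]
Varint 2: bytes[3:4] = 03 -> value 3 (1 byte(s))
  byte[4]=0xC6 cont=1 payload=0x46=70: acc |= 70<<0 -> acc=70 shift=7
  byte[5]=0x65 cont=0 payload=0x65=101: acc |= 101<<7 -> acc=12998 shift=14 [end]
Varint 3: bytes[4:6] = C6 65 -> value 12998 (2 byte(s))
  byte[6]=0xCC cont=1 payload=0x4C=76: acc |= 76<<0 -> acc=76 shift=7
  byte[7]=0xE1 cont=1 payload=0x61=97: acc |= 97<<7 -> acc=12492 shift=14
  byte[8]=0x2D cont=0 payload=0x2D=45: acc |= 45<<14 -> acc=749772 shift=21 [end]
Varint 4: bytes[6:9] = CC E1 2D -> value 749772 (3 byte(s))
  byte[9]=0x3B cont=0 payload=0x3B=59: acc |= 59<<0 -> acc=59 shift=7 [end]
Varint 5: bytes[9:10] = 3B -> value 59 (1 byte(s))

Answer: 4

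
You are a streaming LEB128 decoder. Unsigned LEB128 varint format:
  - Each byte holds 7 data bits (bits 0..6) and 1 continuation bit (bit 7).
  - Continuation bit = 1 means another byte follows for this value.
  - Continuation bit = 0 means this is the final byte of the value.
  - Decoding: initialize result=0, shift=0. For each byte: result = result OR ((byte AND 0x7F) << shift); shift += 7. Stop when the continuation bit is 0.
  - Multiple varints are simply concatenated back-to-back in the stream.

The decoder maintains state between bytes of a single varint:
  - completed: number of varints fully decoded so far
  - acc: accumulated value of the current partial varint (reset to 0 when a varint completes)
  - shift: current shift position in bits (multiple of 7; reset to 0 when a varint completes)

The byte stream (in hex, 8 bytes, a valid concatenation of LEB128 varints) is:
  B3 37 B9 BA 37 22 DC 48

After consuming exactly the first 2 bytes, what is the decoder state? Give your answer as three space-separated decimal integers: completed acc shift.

Answer: 1 0 0

Derivation:
byte[0]=0xB3 cont=1 payload=0x33: acc |= 51<<0 -> completed=0 acc=51 shift=7
byte[1]=0x37 cont=0 payload=0x37: varint #1 complete (value=7091); reset -> completed=1 acc=0 shift=0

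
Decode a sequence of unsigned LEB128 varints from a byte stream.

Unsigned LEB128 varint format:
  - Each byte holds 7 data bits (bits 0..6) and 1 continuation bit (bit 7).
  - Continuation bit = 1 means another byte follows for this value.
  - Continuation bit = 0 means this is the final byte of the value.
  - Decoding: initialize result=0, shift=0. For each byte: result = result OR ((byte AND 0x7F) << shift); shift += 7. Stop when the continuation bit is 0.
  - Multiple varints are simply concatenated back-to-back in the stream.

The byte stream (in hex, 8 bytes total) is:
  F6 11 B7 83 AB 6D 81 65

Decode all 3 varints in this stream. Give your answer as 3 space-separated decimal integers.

  byte[0]=0xF6 cont=1 payload=0x76=118: acc |= 118<<0 -> acc=118 shift=7
  byte[1]=0x11 cont=0 payload=0x11=17: acc |= 17<<7 -> acc=2294 shift=14 [end]
Varint 1: bytes[0:2] = F6 11 -> value 2294 (2 byte(s))
  byte[2]=0xB7 cont=1 payload=0x37=55: acc |= 55<<0 -> acc=55 shift=7
  byte[3]=0x83 cont=1 payload=0x03=3: acc |= 3<<7 -> acc=439 shift=14
  byte[4]=0xAB cont=1 payload=0x2B=43: acc |= 43<<14 -> acc=704951 shift=21
  byte[5]=0x6D cont=0 payload=0x6D=109: acc |= 109<<21 -> acc=229294519 shift=28 [end]
Varint 2: bytes[2:6] = B7 83 AB 6D -> value 229294519 (4 byte(s))
  byte[6]=0x81 cont=1 payload=0x01=1: acc |= 1<<0 -> acc=1 shift=7
  byte[7]=0x65 cont=0 payload=0x65=101: acc |= 101<<7 -> acc=12929 shift=14 [end]
Varint 3: bytes[6:8] = 81 65 -> value 12929 (2 byte(s))

Answer: 2294 229294519 12929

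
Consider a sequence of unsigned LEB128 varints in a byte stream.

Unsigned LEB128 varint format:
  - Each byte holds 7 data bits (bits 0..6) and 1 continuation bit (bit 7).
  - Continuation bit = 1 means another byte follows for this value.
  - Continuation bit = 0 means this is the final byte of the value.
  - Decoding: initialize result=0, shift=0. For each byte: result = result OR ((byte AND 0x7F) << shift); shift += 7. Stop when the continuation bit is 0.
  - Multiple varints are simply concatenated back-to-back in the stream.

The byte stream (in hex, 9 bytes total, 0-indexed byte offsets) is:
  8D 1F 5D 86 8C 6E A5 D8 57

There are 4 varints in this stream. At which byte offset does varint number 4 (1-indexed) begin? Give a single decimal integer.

  byte[0]=0x8D cont=1 payload=0x0D=13: acc |= 13<<0 -> acc=13 shift=7
  byte[1]=0x1F cont=0 payload=0x1F=31: acc |= 31<<7 -> acc=3981 shift=14 [end]
Varint 1: bytes[0:2] = 8D 1F -> value 3981 (2 byte(s))
  byte[2]=0x5D cont=0 payload=0x5D=93: acc |= 93<<0 -> acc=93 shift=7 [end]
Varint 2: bytes[2:3] = 5D -> value 93 (1 byte(s))
  byte[3]=0x86 cont=1 payload=0x06=6: acc |= 6<<0 -> acc=6 shift=7
  byte[4]=0x8C cont=1 payload=0x0C=12: acc |= 12<<7 -> acc=1542 shift=14
  byte[5]=0x6E cont=0 payload=0x6E=110: acc |= 110<<14 -> acc=1803782 shift=21 [end]
Varint 3: bytes[3:6] = 86 8C 6E -> value 1803782 (3 byte(s))
  byte[6]=0xA5 cont=1 payload=0x25=37: acc |= 37<<0 -> acc=37 shift=7
  byte[7]=0xD8 cont=1 payload=0x58=88: acc |= 88<<7 -> acc=11301 shift=14
  byte[8]=0x57 cont=0 payload=0x57=87: acc |= 87<<14 -> acc=1436709 shift=21 [end]
Varint 4: bytes[6:9] = A5 D8 57 -> value 1436709 (3 byte(s))

Answer: 6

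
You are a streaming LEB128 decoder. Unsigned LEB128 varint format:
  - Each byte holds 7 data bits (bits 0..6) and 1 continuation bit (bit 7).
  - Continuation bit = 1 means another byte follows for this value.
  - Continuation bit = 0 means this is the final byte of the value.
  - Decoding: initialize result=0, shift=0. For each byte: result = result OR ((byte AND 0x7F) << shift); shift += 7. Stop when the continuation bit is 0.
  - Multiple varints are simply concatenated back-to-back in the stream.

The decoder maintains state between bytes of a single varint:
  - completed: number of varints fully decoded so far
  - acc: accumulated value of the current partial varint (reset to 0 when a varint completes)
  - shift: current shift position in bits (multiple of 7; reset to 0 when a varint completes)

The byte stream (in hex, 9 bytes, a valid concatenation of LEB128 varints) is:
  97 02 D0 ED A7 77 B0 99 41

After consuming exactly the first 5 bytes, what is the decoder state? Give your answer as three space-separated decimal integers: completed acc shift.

Answer: 1 653008 21

Derivation:
byte[0]=0x97 cont=1 payload=0x17: acc |= 23<<0 -> completed=0 acc=23 shift=7
byte[1]=0x02 cont=0 payload=0x02: varint #1 complete (value=279); reset -> completed=1 acc=0 shift=0
byte[2]=0xD0 cont=1 payload=0x50: acc |= 80<<0 -> completed=1 acc=80 shift=7
byte[3]=0xED cont=1 payload=0x6D: acc |= 109<<7 -> completed=1 acc=14032 shift=14
byte[4]=0xA7 cont=1 payload=0x27: acc |= 39<<14 -> completed=1 acc=653008 shift=21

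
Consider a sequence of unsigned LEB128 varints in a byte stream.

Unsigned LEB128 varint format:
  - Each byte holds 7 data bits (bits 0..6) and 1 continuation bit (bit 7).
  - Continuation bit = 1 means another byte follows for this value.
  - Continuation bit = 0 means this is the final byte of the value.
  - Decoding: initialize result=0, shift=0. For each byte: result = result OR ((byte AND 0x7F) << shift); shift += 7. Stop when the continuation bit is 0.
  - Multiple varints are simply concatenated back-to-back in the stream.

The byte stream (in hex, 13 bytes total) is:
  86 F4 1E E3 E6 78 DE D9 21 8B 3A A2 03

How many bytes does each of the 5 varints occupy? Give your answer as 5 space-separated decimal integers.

  byte[0]=0x86 cont=1 payload=0x06=6: acc |= 6<<0 -> acc=6 shift=7
  byte[1]=0xF4 cont=1 payload=0x74=116: acc |= 116<<7 -> acc=14854 shift=14
  byte[2]=0x1E cont=0 payload=0x1E=30: acc |= 30<<14 -> acc=506374 shift=21 [end]
Varint 1: bytes[0:3] = 86 F4 1E -> value 506374 (3 byte(s))
  byte[3]=0xE3 cont=1 payload=0x63=99: acc |= 99<<0 -> acc=99 shift=7
  byte[4]=0xE6 cont=1 payload=0x66=102: acc |= 102<<7 -> acc=13155 shift=14
  byte[5]=0x78 cont=0 payload=0x78=120: acc |= 120<<14 -> acc=1979235 shift=21 [end]
Varint 2: bytes[3:6] = E3 E6 78 -> value 1979235 (3 byte(s))
  byte[6]=0xDE cont=1 payload=0x5E=94: acc |= 94<<0 -> acc=94 shift=7
  byte[7]=0xD9 cont=1 payload=0x59=89: acc |= 89<<7 -> acc=11486 shift=14
  byte[8]=0x21 cont=0 payload=0x21=33: acc |= 33<<14 -> acc=552158 shift=21 [end]
Varint 3: bytes[6:9] = DE D9 21 -> value 552158 (3 byte(s))
  byte[9]=0x8B cont=1 payload=0x0B=11: acc |= 11<<0 -> acc=11 shift=7
  byte[10]=0x3A cont=0 payload=0x3A=58: acc |= 58<<7 -> acc=7435 shift=14 [end]
Varint 4: bytes[9:11] = 8B 3A -> value 7435 (2 byte(s))
  byte[11]=0xA2 cont=1 payload=0x22=34: acc |= 34<<0 -> acc=34 shift=7
  byte[12]=0x03 cont=0 payload=0x03=3: acc |= 3<<7 -> acc=418 shift=14 [end]
Varint 5: bytes[11:13] = A2 03 -> value 418 (2 byte(s))

Answer: 3 3 3 2 2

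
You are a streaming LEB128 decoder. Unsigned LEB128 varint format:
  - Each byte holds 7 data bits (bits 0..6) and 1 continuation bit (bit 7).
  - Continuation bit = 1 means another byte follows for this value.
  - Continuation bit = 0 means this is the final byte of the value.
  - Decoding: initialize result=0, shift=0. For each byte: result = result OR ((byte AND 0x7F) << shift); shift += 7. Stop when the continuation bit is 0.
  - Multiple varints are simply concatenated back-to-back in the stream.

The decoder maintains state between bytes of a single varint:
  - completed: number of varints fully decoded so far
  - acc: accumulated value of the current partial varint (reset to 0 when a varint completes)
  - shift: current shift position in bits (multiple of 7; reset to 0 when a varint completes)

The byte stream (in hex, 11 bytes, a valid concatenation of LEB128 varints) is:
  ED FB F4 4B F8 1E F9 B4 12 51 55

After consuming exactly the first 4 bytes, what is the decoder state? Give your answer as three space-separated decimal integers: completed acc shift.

byte[0]=0xED cont=1 payload=0x6D: acc |= 109<<0 -> completed=0 acc=109 shift=7
byte[1]=0xFB cont=1 payload=0x7B: acc |= 123<<7 -> completed=0 acc=15853 shift=14
byte[2]=0xF4 cont=1 payload=0x74: acc |= 116<<14 -> completed=0 acc=1916397 shift=21
byte[3]=0x4B cont=0 payload=0x4B: varint #1 complete (value=159202797); reset -> completed=1 acc=0 shift=0

Answer: 1 0 0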